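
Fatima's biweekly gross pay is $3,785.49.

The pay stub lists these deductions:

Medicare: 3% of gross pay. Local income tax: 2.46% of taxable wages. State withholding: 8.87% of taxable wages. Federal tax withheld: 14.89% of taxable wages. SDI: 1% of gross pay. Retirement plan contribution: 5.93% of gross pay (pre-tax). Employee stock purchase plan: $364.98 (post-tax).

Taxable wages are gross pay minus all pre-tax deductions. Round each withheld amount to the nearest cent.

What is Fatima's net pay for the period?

$2,110.93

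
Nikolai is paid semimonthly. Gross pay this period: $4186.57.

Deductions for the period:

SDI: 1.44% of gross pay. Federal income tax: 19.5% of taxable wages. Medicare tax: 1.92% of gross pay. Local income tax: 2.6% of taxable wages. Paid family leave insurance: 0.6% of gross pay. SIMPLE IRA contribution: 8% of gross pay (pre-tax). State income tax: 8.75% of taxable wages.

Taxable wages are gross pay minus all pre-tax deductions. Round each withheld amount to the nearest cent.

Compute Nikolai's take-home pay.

SIMPLE IRA contribution: $4186.57 × 0.08 = $334.93
Taxable wages = $4186.57 − $334.93 = $3851.64
Local income tax: $3851.64 × 0.026 = $100.14
State income tax: $3851.64 × 0.0875 = $337.02
Federal income tax: $3851.64 × 0.195 = $751.07
SDI: $4186.57 × 0.0144 = $60.29
Paid family leave insurance: $4186.57 × 0.006 = $25.12
Medicare tax: $4186.57 × 0.0192 = $80.38
Total deductions = $334.93 + $100.14 + $337.02 + $751.07 + $60.29 + $25.12 + $80.38 = $1688.95
Net pay = $4186.57 − $1688.95 = $2497.62

$2497.62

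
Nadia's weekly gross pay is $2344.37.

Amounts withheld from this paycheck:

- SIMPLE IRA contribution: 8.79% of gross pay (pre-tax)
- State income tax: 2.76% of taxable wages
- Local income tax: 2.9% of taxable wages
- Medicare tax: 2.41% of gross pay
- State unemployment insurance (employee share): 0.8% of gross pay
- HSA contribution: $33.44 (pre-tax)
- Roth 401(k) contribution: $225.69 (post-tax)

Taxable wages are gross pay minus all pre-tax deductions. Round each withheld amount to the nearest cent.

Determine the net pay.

HSA contribution: $33.44
SIMPLE IRA contribution: $2344.37 × 0.0879 = $206.07
Pre-tax total = $33.44 + $206.07 = $239.51
Taxable wages = $2344.37 − $239.51 = $2104.86
State income tax: $2104.86 × 0.0276 = $58.09
Local income tax: $2104.86 × 0.029 = $61.04
State unemployment insurance (employee share): $2344.37 × 0.008 = $18.75
Medicare tax: $2344.37 × 0.0241 = $56.50
Roth 401(k) contribution: $225.69
Total deductions = $33.44 + $206.07 + $58.09 + $61.04 + $18.75 + $56.50 + $225.69 = $659.58
Net pay = $2344.37 − $659.58 = $1684.79

$1684.79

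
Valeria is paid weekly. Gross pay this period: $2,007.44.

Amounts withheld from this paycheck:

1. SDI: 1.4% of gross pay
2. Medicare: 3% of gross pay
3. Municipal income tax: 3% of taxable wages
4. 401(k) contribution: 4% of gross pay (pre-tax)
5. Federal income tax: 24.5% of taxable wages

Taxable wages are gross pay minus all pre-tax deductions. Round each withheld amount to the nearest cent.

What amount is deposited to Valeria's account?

401(k) contribution: $2,007.44 × 0.04 = $80.30
Taxable wages = $2,007.44 − $80.30 = $1,927.14
Municipal income tax: $1,927.14 × 0.03 = $57.81
Federal income tax: $1,927.14 × 0.245 = $472.15
Medicare: $2,007.44 × 0.03 = $60.22
SDI: $2,007.44 × 0.014 = $28.10
Total deductions = $80.30 + $57.81 + $472.15 + $60.22 + $28.10 = $698.58
Net pay = $2,007.44 − $698.58 = $1,308.86

$1,308.86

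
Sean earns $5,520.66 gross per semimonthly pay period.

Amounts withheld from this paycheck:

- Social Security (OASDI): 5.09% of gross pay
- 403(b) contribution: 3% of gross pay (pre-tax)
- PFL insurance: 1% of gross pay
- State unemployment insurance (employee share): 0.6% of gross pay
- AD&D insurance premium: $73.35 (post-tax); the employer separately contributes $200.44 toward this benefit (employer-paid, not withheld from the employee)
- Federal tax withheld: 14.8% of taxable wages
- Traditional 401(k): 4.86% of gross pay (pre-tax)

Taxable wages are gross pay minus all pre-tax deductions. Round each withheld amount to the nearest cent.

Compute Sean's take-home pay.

$3,891.22

Traditional 401(k): $5,520.66 × 0.0486 = $268.30
403(b) contribution: $5,520.66 × 0.03 = $165.62
Pre-tax total = $268.30 + $165.62 = $433.92
Taxable wages = $5,520.66 − $433.92 = $5,086.74
Federal tax withheld: $5,086.74 × 0.148 = $752.84
State unemployment insurance (employee share): $5,520.66 × 0.006 = $33.12
PFL insurance: $5,520.66 × 0.01 = $55.21
Social Security (OASDI): $5,520.66 × 0.0509 = $281.00
AD&D insurance premium: $73.35
(Employer's $200.44 toward AD&D insurance premium is not withheld from the employee.)
Total deductions = $268.30 + $165.62 + $752.84 + $33.12 + $55.21 + $281.00 + $73.35 = $1,629.44
Net pay = $5,520.66 − $1,629.44 = $3,891.22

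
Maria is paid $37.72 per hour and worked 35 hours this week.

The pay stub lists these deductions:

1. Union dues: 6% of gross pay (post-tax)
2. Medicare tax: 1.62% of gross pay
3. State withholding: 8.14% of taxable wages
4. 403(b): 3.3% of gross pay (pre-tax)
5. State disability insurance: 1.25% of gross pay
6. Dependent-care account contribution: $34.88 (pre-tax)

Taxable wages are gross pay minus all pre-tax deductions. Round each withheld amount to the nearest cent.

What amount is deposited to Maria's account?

Gross pay: 35 × $37.72 = $1,320.20
Dependent-care account contribution: $34.88
403(b): $1,320.20 × 0.033 = $43.57
Pre-tax total = $34.88 + $43.57 = $78.45
Taxable wages = $1,320.20 − $78.45 = $1,241.75
State withholding: $1,241.75 × 0.0814 = $101.08
State disability insurance: $1,320.20 × 0.0125 = $16.50
Medicare tax: $1,320.20 × 0.0162 = $21.39
Union dues: $1,320.20 × 0.06 = $79.21
Total deductions = $34.88 + $43.57 + $101.08 + $16.50 + $21.39 + $79.21 = $296.63
Net pay = $1,320.20 − $296.63 = $1,023.57

$1,023.57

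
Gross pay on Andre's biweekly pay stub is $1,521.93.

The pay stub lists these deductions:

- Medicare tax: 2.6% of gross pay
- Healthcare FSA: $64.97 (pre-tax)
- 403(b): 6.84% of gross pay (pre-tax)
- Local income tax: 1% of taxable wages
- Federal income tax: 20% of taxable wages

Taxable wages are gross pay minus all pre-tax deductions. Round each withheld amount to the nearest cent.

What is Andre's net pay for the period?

$1,029.19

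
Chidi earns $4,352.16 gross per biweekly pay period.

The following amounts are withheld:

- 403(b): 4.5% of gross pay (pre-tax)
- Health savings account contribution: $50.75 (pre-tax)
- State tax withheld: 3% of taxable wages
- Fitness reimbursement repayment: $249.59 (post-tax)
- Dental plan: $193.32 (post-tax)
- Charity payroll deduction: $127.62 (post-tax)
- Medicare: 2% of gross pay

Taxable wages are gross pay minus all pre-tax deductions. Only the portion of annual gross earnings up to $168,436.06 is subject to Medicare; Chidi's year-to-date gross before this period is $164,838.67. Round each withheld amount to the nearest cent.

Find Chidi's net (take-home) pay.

$3,339.91

Health savings account contribution: $50.75
403(b): $4,352.16 × 0.045 = $195.85
Pre-tax total = $50.75 + $195.85 = $246.60
Taxable wages = $4,352.16 − $246.60 = $4,105.56
State tax withheld: $4,105.56 × 0.03 = $123.17
Medicare: only $168,436.06 − $164,838.67 = $3,597.39 of this check is subject → $3,597.39 × 0.02 = $71.95
Fitness reimbursement repayment: $249.59
Dental plan: $193.32
Charity payroll deduction: $127.62
Total deductions = $50.75 + $195.85 + $123.17 + $71.95 + $249.59 + $193.32 + $127.62 = $1,012.25
Net pay = $4,352.16 − $1,012.25 = $3,339.91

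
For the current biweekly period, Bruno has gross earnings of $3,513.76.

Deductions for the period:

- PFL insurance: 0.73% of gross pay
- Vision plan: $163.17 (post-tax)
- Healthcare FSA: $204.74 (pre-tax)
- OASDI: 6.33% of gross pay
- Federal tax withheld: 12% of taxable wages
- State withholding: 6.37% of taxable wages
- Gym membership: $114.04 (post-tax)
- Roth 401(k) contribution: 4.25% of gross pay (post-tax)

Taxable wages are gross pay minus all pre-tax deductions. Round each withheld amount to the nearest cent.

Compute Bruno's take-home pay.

$2,026.55

Healthcare FSA: $204.74
Taxable wages = $3,513.76 − $204.74 = $3,309.02
Federal tax withheld: $3,309.02 × 0.12 = $397.08
State withholding: $3,309.02 × 0.0637 = $210.78
OASDI: $3,513.76 × 0.0633 = $222.42
PFL insurance: $3,513.76 × 0.0073 = $25.65
Roth 401(k) contribution: $3,513.76 × 0.0425 = $149.33
Vision plan: $163.17
Gym membership: $114.04
Total deductions = $204.74 + $397.08 + $210.78 + $222.42 + $25.65 + $149.33 + $163.17 + $114.04 = $1,487.21
Net pay = $3,513.76 − $1,487.21 = $2,026.55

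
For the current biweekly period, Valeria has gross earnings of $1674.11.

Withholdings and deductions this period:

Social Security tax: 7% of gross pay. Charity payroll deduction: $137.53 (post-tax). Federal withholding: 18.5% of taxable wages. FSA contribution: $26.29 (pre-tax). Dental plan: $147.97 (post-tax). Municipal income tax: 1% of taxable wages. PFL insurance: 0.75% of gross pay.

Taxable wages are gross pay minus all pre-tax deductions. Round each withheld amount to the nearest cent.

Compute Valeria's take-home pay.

FSA contribution: $26.29
Taxable wages = $1674.11 − $26.29 = $1647.82
Municipal income tax: $1647.82 × 0.01 = $16.48
Federal withholding: $1647.82 × 0.185 = $304.85
Social Security tax: $1674.11 × 0.07 = $117.19
PFL insurance: $1674.11 × 0.0075 = $12.56
Charity payroll deduction: $137.53
Dental plan: $147.97
Total deductions = $26.29 + $16.48 + $304.85 + $117.19 + $12.56 + $137.53 + $147.97 = $762.87
Net pay = $1674.11 − $762.87 = $911.24

$911.24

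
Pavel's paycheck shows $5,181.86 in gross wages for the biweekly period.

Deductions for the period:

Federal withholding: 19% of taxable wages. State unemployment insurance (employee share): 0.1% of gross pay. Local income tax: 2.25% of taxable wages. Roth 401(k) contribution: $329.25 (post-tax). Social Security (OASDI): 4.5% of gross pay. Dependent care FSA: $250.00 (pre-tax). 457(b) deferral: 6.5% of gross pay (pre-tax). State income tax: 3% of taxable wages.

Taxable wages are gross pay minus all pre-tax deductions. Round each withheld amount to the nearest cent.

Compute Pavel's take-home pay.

457(b) deferral: $5,181.86 × 0.065 = $336.82
Dependent care FSA: $250.00
Pre-tax total = $336.82 + $250.00 = $586.82
Taxable wages = $5,181.86 − $586.82 = $4,595.04
State income tax: $4,595.04 × 0.03 = $137.85
Local income tax: $4,595.04 × 0.0225 = $103.39
Federal withholding: $4,595.04 × 0.19 = $873.06
Social Security (OASDI): $5,181.86 × 0.045 = $233.18
State unemployment insurance (employee share): $5,181.86 × 0.001 = $5.18
Roth 401(k) contribution: $329.25
Total deductions = $336.82 + $250.00 + $137.85 + $103.39 + $873.06 + $233.18 + $5.18 + $329.25 = $2,268.73
Net pay = $5,181.86 − $2,268.73 = $2,913.13

$2,913.13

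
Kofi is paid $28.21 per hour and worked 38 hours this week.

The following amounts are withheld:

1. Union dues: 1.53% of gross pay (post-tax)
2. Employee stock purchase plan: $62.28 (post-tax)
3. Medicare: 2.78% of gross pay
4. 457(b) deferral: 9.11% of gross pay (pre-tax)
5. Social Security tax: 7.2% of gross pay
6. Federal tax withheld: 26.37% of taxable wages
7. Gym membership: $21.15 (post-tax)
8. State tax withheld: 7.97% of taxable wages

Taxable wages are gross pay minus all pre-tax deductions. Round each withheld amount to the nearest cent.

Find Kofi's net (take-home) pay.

Gross pay: 38 × $28.21 = $1071.98
457(b) deferral: $1071.98 × 0.0911 = $97.66
Taxable wages = $1071.98 − $97.66 = $974.32
State tax withheld: $974.32 × 0.0797 = $77.65
Federal tax withheld: $974.32 × 0.2637 = $256.93
Social Security tax: $1071.98 × 0.072 = $77.18
Medicare: $1071.98 × 0.0278 = $29.80
Gym membership: $21.15
Union dues: $1071.98 × 0.0153 = $16.40
Employee stock purchase plan: $62.28
Total deductions = $97.66 + $77.65 + $256.93 + $77.18 + $29.80 + $21.15 + $16.40 + $62.28 = $639.05
Net pay = $1071.98 − $639.05 = $432.93

$432.93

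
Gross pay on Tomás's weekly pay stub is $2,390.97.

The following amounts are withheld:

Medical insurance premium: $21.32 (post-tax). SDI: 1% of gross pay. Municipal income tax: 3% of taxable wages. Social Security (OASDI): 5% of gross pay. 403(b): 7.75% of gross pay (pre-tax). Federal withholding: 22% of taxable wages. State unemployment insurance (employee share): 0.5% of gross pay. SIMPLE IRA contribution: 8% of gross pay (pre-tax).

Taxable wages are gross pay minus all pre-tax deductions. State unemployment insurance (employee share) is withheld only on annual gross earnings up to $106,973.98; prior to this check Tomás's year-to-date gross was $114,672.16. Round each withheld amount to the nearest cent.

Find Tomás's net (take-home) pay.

403(b): $2,390.97 × 0.0775 = $185.30
SIMPLE IRA contribution: $2,390.97 × 0.08 = $191.28
Pre-tax total = $185.30 + $191.28 = $376.58
Taxable wages = $2,390.97 − $376.58 = $2,014.39
Municipal income tax: $2,014.39 × 0.03 = $60.43
Federal withholding: $2,014.39 × 0.22 = $443.17
State unemployment insurance (employee share): annual cap $106,973.98 already reached (YTD $114,672.16), so $0.00
SDI: $2,390.97 × 0.01 = $23.91
Social Security (OASDI): $2,390.97 × 0.05 = $119.55
Medical insurance premium: $21.32
Total deductions = $185.30 + $191.28 + $60.43 + $443.17 + $0.00 + $23.91 + $119.55 + $21.32 = $1,044.96
Net pay = $2,390.97 − $1,044.96 = $1,346.01

$1,346.01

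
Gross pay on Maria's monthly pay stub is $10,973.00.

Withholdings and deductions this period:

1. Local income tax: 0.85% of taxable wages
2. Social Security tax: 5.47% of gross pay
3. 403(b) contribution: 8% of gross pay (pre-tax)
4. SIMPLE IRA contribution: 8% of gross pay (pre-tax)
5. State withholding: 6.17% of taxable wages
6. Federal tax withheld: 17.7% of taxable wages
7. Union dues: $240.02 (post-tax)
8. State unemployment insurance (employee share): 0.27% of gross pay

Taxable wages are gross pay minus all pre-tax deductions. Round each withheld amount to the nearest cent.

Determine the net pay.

$6,068.92

SIMPLE IRA contribution: $10,973.00 × 0.08 = $877.84
403(b) contribution: $10,973.00 × 0.08 = $877.84
Pre-tax total = $877.84 + $877.84 = $1,755.68
Taxable wages = $10,973.00 − $1,755.68 = $9,217.32
Local income tax: $9,217.32 × 0.0085 = $78.35
Federal tax withheld: $9,217.32 × 0.177 = $1,631.47
State withholding: $9,217.32 × 0.0617 = $568.71
State unemployment insurance (employee share): $10,973.00 × 0.0027 = $29.63
Social Security tax: $10,973.00 × 0.0547 = $600.22
Union dues: $240.02
Total deductions = $877.84 + $877.84 + $78.35 + $1,631.47 + $568.71 + $29.63 + $600.22 + $240.02 = $4,904.08
Net pay = $10,973.00 − $4,904.08 = $6,068.92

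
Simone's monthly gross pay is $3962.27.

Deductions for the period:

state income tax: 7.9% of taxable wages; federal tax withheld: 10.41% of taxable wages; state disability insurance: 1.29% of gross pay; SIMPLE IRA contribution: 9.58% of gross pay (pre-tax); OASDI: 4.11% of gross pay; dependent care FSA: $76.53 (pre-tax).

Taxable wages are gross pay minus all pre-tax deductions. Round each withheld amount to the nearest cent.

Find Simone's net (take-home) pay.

$2650.21

SIMPLE IRA contribution: $3962.27 × 0.0958 = $379.59
Dependent care FSA: $76.53
Pre-tax total = $379.59 + $76.53 = $456.12
Taxable wages = $3962.27 − $456.12 = $3506.15
Federal tax withheld: $3506.15 × 0.1041 = $364.99
State income tax: $3506.15 × 0.079 = $276.99
State disability insurance: $3962.27 × 0.0129 = $51.11
OASDI: $3962.27 × 0.0411 = $162.85
Total deductions = $379.59 + $76.53 + $364.99 + $276.99 + $51.11 + $162.85 = $1312.06
Net pay = $3962.27 − $1312.06 = $2650.21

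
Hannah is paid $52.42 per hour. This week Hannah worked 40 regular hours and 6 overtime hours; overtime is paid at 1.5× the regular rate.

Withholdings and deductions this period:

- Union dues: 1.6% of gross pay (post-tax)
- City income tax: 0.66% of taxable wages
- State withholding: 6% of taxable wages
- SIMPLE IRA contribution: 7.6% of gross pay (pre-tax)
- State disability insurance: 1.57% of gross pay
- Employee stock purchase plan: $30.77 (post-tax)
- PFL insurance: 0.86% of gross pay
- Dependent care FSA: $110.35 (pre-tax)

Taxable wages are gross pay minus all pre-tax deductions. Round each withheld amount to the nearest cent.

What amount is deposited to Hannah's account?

Regular pay: 40 × $52.42 = $2,096.80
Overtime pay: 6 × $52.42 × 1.5 = $471.78
Gross pay = $2,096.80 + $471.78 = $2,568.58
Dependent care FSA: $110.35
SIMPLE IRA contribution: $2,568.58 × 0.076 = $195.21
Pre-tax total = $110.35 + $195.21 = $305.56
Taxable wages = $2,568.58 − $305.56 = $2,263.02
City income tax: $2,263.02 × 0.0066 = $14.94
State withholding: $2,263.02 × 0.06 = $135.78
State disability insurance: $2,568.58 × 0.0157 = $40.33
PFL insurance: $2,568.58 × 0.0086 = $22.09
Employee stock purchase plan: $30.77
Union dues: $2,568.58 × 0.016 = $41.10
Total deductions = $110.35 + $195.21 + $14.94 + $135.78 + $40.33 + $22.09 + $30.77 + $41.10 = $590.57
Net pay = $2,568.58 − $590.57 = $1,978.01

$1,978.01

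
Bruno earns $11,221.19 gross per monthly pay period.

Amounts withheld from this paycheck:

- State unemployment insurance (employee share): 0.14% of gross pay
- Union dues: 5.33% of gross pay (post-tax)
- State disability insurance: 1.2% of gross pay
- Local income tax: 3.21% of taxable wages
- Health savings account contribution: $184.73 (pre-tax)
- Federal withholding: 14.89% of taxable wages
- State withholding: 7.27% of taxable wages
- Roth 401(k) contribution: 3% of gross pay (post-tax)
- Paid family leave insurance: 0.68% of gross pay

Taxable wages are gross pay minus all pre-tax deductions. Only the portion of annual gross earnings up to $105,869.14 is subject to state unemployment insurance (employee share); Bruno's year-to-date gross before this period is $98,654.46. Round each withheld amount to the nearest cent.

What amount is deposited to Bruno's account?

Health savings account contribution: $184.73
Taxable wages = $11,221.19 − $184.73 = $11,036.46
Local income tax: $11,036.46 × 0.0321 = $354.27
Federal withholding: $11,036.46 × 0.1489 = $1,643.33
State withholding: $11,036.46 × 0.0727 = $802.35
State unemployment insurance (employee share): only $105,869.14 − $98,654.46 = $7,214.68 of this check is subject → $7,214.68 × 0.0014 = $10.10
State disability insurance: $11,221.19 × 0.012 = $134.65
Paid family leave insurance: $11,221.19 × 0.0068 = $76.30
Roth 401(k) contribution: $11,221.19 × 0.03 = $336.64
Union dues: $11,221.19 × 0.0533 = $598.09
Total deductions = $184.73 + $354.27 + $1,643.33 + $802.35 + $10.10 + $134.65 + $76.30 + $336.64 + $598.09 = $4,140.46
Net pay = $11,221.19 − $4,140.46 = $7,080.73

$7,080.73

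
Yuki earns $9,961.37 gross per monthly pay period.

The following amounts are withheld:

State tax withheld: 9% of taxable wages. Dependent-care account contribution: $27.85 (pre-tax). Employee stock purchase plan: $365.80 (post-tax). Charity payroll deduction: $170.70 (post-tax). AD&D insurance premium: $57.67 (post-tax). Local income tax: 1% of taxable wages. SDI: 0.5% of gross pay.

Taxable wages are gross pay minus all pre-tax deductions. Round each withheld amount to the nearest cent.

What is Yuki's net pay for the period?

$8,296.18

Dependent-care account contribution: $27.85
Taxable wages = $9,961.37 − $27.85 = $9,933.52
Local income tax: $9,933.52 × 0.01 = $99.34
State tax withheld: $9,933.52 × 0.09 = $894.02
SDI: $9,961.37 × 0.005 = $49.81
Employee stock purchase plan: $365.80
Charity payroll deduction: $170.70
AD&D insurance premium: $57.67
Total deductions = $27.85 + $99.34 + $894.02 + $49.81 + $365.80 + $170.70 + $57.67 = $1,665.19
Net pay = $9,961.37 − $1,665.19 = $8,296.18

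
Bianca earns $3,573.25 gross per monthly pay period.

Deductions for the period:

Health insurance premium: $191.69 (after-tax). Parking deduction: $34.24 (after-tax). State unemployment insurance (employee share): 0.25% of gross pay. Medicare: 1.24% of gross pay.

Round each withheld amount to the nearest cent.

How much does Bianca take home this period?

$3,294.08

Medicare: $3,573.25 × 0.0124 = $44.31
State unemployment insurance (employee share): $3,573.25 × 0.0025 = $8.93
Health insurance premium: $191.69
Parking deduction: $34.24
Total deductions = $44.31 + $8.93 + $191.69 + $34.24 = $279.17
Net pay = $3,573.25 − $279.17 = $3,294.08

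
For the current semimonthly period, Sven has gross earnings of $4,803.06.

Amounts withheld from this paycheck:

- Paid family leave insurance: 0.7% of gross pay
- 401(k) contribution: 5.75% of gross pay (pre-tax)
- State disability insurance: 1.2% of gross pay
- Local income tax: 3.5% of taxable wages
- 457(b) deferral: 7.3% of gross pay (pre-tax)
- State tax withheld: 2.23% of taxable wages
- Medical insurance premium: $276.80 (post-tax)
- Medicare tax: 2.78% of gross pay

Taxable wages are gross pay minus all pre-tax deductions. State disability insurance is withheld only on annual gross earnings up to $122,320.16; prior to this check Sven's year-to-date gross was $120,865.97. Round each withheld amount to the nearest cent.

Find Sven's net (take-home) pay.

$3,475.56

457(b) deferral: $4,803.06 × 0.073 = $350.62
401(k) contribution: $4,803.06 × 0.0575 = $276.18
Pre-tax total = $350.62 + $276.18 = $626.80
Taxable wages = $4,803.06 − $626.80 = $4,176.26
Local income tax: $4,176.26 × 0.035 = $146.17
State tax withheld: $4,176.26 × 0.0223 = $93.13
Paid family leave insurance: $4,803.06 × 0.007 = $33.62
State disability insurance: only $122,320.16 − $120,865.97 = $1,454.19 of this check is subject → $1,454.19 × 0.012 = $17.45
Medicare tax: $4,803.06 × 0.0278 = $133.53
Medical insurance premium: $276.80
Total deductions = $350.62 + $276.18 + $146.17 + $93.13 + $33.62 + $17.45 + $133.53 + $276.80 = $1,327.50
Net pay = $4,803.06 − $1,327.50 = $3,475.56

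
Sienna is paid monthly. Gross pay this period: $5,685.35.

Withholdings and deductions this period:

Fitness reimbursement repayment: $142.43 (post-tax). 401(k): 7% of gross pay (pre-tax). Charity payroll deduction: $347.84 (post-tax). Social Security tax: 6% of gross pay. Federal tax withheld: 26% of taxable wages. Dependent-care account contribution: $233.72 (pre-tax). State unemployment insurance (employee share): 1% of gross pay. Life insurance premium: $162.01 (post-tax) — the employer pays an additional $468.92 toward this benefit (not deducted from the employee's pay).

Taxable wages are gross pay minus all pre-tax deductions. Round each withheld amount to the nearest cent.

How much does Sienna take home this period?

Dependent-care account contribution: $233.72
401(k): $5,685.35 × 0.07 = $397.97
Pre-tax total = $233.72 + $397.97 = $631.69
Taxable wages = $5,685.35 − $631.69 = $5,053.66
Federal tax withheld: $5,053.66 × 0.26 = $1,313.95
Social Security tax: $5,685.35 × 0.06 = $341.12
State unemployment insurance (employee share): $5,685.35 × 0.01 = $56.85
Fitness reimbursement repayment: $142.43
Charity payroll deduction: $347.84
Life insurance premium: $162.01
(Employer's $468.92 toward life insurance premium is not withheld from the employee.)
Total deductions = $233.72 + $397.97 + $1,313.95 + $341.12 + $56.85 + $142.43 + $347.84 + $162.01 = $2,995.89
Net pay = $5,685.35 − $2,995.89 = $2,689.46

$2,689.46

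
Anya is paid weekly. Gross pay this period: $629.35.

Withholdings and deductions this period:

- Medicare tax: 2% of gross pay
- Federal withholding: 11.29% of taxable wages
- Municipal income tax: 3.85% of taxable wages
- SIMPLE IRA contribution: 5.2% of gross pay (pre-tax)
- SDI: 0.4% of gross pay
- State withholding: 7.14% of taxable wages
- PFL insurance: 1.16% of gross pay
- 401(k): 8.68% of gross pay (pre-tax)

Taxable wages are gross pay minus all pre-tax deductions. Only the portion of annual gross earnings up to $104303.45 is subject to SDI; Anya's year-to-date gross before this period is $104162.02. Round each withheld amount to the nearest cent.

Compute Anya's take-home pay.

SIMPLE IRA contribution: $629.35 × 0.052 = $32.73
401(k): $629.35 × 0.0868 = $54.63
Pre-tax total = $32.73 + $54.63 = $87.36
Taxable wages = $629.35 − $87.36 = $541.99
Federal withholding: $541.99 × 0.1129 = $61.19
State withholding: $541.99 × 0.0714 = $38.70
Municipal income tax: $541.99 × 0.0385 = $20.87
Medicare tax: $629.35 × 0.02 = $12.59
PFL insurance: $629.35 × 0.0116 = $7.30
SDI: only $104303.45 − $104162.02 = $141.43 of this check is subject → $141.43 × 0.004 = $0.57
Total deductions = $32.73 + $54.63 + $61.19 + $38.70 + $20.87 + $12.59 + $7.30 + $0.57 = $228.58
Net pay = $629.35 − $228.58 = $400.77

$400.77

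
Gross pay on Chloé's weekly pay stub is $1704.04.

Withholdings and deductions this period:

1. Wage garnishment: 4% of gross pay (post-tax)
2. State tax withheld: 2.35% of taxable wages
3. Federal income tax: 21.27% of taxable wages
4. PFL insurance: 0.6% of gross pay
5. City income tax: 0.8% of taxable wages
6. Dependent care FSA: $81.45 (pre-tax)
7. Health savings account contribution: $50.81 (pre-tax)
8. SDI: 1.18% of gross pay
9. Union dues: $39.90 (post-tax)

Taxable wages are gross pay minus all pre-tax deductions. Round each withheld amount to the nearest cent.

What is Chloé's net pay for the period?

$1049.56

Dependent care FSA: $81.45
Health savings account contribution: $50.81
Pre-tax total = $81.45 + $50.81 = $132.26
Taxable wages = $1704.04 − $132.26 = $1571.78
State tax withheld: $1571.78 × 0.0235 = $36.94
Federal income tax: $1571.78 × 0.2127 = $334.32
City income tax: $1571.78 × 0.008 = $12.57
SDI: $1704.04 × 0.0118 = $20.11
PFL insurance: $1704.04 × 0.006 = $10.22
Union dues: $39.90
Wage garnishment: $1704.04 × 0.04 = $68.16
Total deductions = $81.45 + $50.81 + $36.94 + $334.32 + $12.57 + $20.11 + $10.22 + $39.90 + $68.16 = $654.48
Net pay = $1704.04 − $654.48 = $1049.56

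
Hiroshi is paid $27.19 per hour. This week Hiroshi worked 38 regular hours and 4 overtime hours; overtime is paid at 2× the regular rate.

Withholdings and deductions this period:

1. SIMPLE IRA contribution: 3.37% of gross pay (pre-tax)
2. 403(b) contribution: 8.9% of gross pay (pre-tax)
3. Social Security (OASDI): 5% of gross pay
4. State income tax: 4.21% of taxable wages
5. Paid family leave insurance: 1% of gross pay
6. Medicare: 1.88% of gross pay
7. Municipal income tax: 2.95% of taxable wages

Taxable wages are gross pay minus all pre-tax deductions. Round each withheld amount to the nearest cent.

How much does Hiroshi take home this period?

$920.14

Regular pay: 38 × $27.19 = $1033.22
Overtime pay: 4 × $27.19 × 2 = $217.52
Gross pay = $1033.22 + $217.52 = $1250.74
403(b) contribution: $1250.74 × 0.089 = $111.32
SIMPLE IRA contribution: $1250.74 × 0.0337 = $42.15
Pre-tax total = $111.32 + $42.15 = $153.47
Taxable wages = $1250.74 − $153.47 = $1097.27
State income tax: $1097.27 × 0.0421 = $46.20
Municipal income tax: $1097.27 × 0.0295 = $32.37
Paid family leave insurance: $1250.74 × 0.01 = $12.51
Social Security (OASDI): $1250.74 × 0.05 = $62.54
Medicare: $1250.74 × 0.0188 = $23.51
Total deductions = $111.32 + $42.15 + $46.20 + $32.37 + $12.51 + $62.54 + $23.51 = $330.60
Net pay = $1250.74 − $330.60 = $920.14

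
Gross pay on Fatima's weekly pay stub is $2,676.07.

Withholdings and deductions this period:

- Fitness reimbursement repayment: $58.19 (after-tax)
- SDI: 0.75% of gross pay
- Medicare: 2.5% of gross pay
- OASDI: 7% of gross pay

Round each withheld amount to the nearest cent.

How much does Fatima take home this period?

Medicare: $2,676.07 × 0.025 = $66.90
OASDI: $2,676.07 × 0.07 = $187.32
SDI: $2,676.07 × 0.0075 = $20.07
Fitness reimbursement repayment: $58.19
Total deductions = $66.90 + $187.32 + $20.07 + $58.19 = $332.48
Net pay = $2,676.07 − $332.48 = $2,343.59

$2,343.59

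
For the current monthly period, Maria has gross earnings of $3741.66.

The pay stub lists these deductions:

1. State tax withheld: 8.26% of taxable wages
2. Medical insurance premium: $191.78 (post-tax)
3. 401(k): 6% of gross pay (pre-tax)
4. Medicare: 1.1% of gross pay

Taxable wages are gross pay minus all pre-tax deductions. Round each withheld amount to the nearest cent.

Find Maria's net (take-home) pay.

$2993.70

401(k): $3741.66 × 0.06 = $224.50
Taxable wages = $3741.66 − $224.50 = $3517.16
State tax withheld: $3517.16 × 0.0826 = $290.52
Medicare: $3741.66 × 0.011 = $41.16
Medical insurance premium: $191.78
Total deductions = $224.50 + $290.52 + $41.16 + $191.78 = $747.96
Net pay = $3741.66 − $747.96 = $2993.70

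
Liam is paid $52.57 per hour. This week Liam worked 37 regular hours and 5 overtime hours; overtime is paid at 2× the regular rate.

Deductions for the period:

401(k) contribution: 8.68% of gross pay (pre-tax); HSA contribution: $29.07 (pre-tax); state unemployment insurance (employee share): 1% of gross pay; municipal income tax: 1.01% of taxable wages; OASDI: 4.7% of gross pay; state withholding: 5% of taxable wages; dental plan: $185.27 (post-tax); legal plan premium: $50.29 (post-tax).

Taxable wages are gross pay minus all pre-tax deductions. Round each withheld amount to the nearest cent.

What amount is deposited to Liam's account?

$1,717.00

Regular pay: 37 × $52.57 = $1,945.09
Overtime pay: 5 × $52.57 × 2 = $525.70
Gross pay = $1,945.09 + $525.70 = $2,470.79
HSA contribution: $29.07
401(k) contribution: $2,470.79 × 0.0868 = $214.46
Pre-tax total = $29.07 + $214.46 = $243.53
Taxable wages = $2,470.79 − $243.53 = $2,227.26
State withholding: $2,227.26 × 0.05 = $111.36
Municipal income tax: $2,227.26 × 0.0101 = $22.50
OASDI: $2,470.79 × 0.047 = $116.13
State unemployment insurance (employee share): $2,470.79 × 0.01 = $24.71
Dental plan: $185.27
Legal plan premium: $50.29
Total deductions = $29.07 + $214.46 + $111.36 + $22.50 + $116.13 + $24.71 + $185.27 + $50.29 = $753.79
Net pay = $2,470.79 − $753.79 = $1,717.00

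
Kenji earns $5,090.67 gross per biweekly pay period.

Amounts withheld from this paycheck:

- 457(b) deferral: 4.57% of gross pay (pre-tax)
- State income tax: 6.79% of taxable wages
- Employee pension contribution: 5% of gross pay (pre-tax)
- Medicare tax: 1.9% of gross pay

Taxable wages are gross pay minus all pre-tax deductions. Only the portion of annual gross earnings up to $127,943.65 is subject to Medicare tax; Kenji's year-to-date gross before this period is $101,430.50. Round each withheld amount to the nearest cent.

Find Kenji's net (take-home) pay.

$4,194.20

457(b) deferral: $5,090.67 × 0.0457 = $232.64
Employee pension contribution: $5,090.67 × 0.05 = $254.53
Pre-tax total = $232.64 + $254.53 = $487.17
Taxable wages = $5,090.67 − $487.17 = $4,603.50
State income tax: $4,603.50 × 0.0679 = $312.58
Medicare tax: cap not yet reached, full $5,090.67 is subject → $5,090.67 × 0.019 = $96.72
Total deductions = $232.64 + $254.53 + $312.58 + $96.72 = $896.47
Net pay = $5,090.67 − $896.47 = $4,194.20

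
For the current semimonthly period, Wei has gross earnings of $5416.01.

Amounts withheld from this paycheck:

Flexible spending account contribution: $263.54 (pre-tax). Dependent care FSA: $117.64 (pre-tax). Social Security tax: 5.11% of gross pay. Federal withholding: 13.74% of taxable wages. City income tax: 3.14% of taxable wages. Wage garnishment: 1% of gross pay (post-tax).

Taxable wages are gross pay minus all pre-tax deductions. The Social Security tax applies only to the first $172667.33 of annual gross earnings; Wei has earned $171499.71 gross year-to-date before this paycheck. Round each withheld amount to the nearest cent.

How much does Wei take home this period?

Dependent care FSA: $117.64
Flexible spending account contribution: $263.54
Pre-tax total = $117.64 + $263.54 = $381.18
Taxable wages = $5416.01 − $381.18 = $5034.83
Federal withholding: $5034.83 × 0.1374 = $691.79
City income tax: $5034.83 × 0.0314 = $158.09
Social Security tax: only $172667.33 − $171499.71 = $1167.62 of this check is subject → $1167.62 × 0.0511 = $59.67
Wage garnishment: $5416.01 × 0.01 = $54.16
Total deductions = $117.64 + $263.54 + $691.79 + $158.09 + $59.67 + $54.16 = $1344.89
Net pay = $5416.01 − $1344.89 = $4071.12

$4071.12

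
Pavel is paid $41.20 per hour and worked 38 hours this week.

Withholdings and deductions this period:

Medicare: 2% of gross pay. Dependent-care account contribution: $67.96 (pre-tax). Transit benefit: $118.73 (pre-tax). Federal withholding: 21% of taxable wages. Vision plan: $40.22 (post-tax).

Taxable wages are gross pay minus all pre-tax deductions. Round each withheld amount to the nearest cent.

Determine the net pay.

Gross pay: 38 × $41.20 = $1,565.60
Transit benefit: $118.73
Dependent-care account contribution: $67.96
Pre-tax total = $118.73 + $67.96 = $186.69
Taxable wages = $1,565.60 − $186.69 = $1,378.91
Federal withholding: $1,378.91 × 0.21 = $289.57
Medicare: $1,565.60 × 0.02 = $31.31
Vision plan: $40.22
Total deductions = $118.73 + $67.96 + $289.57 + $31.31 + $40.22 = $547.79
Net pay = $1,565.60 − $547.79 = $1,017.81

$1,017.81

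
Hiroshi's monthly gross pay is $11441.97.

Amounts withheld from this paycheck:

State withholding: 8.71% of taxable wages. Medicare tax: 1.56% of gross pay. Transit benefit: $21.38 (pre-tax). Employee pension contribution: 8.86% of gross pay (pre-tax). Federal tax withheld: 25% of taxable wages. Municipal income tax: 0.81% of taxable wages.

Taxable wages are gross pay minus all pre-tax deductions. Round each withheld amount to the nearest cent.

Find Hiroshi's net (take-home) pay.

$6635.90

Transit benefit: $21.38
Employee pension contribution: $11441.97 × 0.0886 = $1013.76
Pre-tax total = $21.38 + $1013.76 = $1035.14
Taxable wages = $11441.97 − $1035.14 = $10406.83
State withholding: $10406.83 × 0.0871 = $906.43
Federal tax withheld: $10406.83 × 0.25 = $2601.71
Municipal income tax: $10406.83 × 0.0081 = $84.30
Medicare tax: $11441.97 × 0.0156 = $178.49
Total deductions = $21.38 + $1013.76 + $906.43 + $2601.71 + $84.30 + $178.49 = $4806.07
Net pay = $11441.97 − $4806.07 = $6635.90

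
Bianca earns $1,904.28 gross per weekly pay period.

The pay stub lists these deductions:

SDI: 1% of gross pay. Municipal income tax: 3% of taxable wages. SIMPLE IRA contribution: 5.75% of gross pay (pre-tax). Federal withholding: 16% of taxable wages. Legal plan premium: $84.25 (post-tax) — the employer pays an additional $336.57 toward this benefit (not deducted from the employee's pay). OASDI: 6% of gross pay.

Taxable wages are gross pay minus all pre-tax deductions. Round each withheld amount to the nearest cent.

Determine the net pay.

$1,236.23

SIMPLE IRA contribution: $1,904.28 × 0.0575 = $109.50
Taxable wages = $1,904.28 − $109.50 = $1,794.78
Federal withholding: $1,794.78 × 0.16 = $287.16
Municipal income tax: $1,794.78 × 0.03 = $53.84
OASDI: $1,904.28 × 0.06 = $114.26
SDI: $1,904.28 × 0.01 = $19.04
Legal plan premium: $84.25
(Employer's $336.57 toward legal plan premium is not withheld from the employee.)
Total deductions = $109.50 + $287.16 + $53.84 + $114.26 + $19.04 + $84.25 = $668.05
Net pay = $1,904.28 − $668.05 = $1,236.23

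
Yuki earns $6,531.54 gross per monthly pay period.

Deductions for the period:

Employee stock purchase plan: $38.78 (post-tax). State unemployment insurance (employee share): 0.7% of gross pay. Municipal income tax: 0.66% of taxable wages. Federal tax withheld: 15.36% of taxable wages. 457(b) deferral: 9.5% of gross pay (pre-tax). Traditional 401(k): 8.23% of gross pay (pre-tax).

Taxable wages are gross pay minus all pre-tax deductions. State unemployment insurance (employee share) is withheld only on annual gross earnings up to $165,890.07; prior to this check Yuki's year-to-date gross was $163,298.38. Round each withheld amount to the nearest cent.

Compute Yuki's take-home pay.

457(b) deferral: $6,531.54 × 0.095 = $620.50
Traditional 401(k): $6,531.54 × 0.0823 = $537.55
Pre-tax total = $620.50 + $537.55 = $1,158.05
Taxable wages = $6,531.54 − $1,158.05 = $5,373.49
Municipal income tax: $5,373.49 × 0.0066 = $35.47
Federal tax withheld: $5,373.49 × 0.1536 = $825.37
State unemployment insurance (employee share): only $165,890.07 − $163,298.38 = $2,591.69 of this check is subject → $2,591.69 × 0.007 = $18.14
Employee stock purchase plan: $38.78
Total deductions = $620.50 + $537.55 + $35.47 + $825.37 + $18.14 + $38.78 = $2,075.81
Net pay = $6,531.54 − $2,075.81 = $4,455.73

$4,455.73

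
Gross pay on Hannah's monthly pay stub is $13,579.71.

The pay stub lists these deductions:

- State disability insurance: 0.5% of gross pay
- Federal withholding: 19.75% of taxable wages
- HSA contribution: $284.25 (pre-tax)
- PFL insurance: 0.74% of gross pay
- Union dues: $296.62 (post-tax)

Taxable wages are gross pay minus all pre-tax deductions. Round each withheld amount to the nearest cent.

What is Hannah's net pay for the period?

HSA contribution: $284.25
Taxable wages = $13,579.71 − $284.25 = $13,295.46
Federal withholding: $13,295.46 × 0.1975 = $2,625.85
State disability insurance: $13,579.71 × 0.005 = $67.90
PFL insurance: $13,579.71 × 0.0074 = $100.49
Union dues: $296.62
Total deductions = $284.25 + $2,625.85 + $67.90 + $100.49 + $296.62 = $3,375.11
Net pay = $13,579.71 − $3,375.11 = $10,204.60

$10,204.60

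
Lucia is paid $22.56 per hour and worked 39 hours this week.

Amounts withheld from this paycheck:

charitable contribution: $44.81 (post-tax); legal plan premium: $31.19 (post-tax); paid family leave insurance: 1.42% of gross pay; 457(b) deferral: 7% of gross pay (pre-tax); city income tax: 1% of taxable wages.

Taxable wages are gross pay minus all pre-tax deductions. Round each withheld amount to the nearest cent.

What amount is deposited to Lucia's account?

$721.58

Gross pay: 39 × $22.56 = $879.84
457(b) deferral: $879.84 × 0.07 = $61.59
Taxable wages = $879.84 − $61.59 = $818.25
City income tax: $818.25 × 0.01 = $8.18
Paid family leave insurance: $879.84 × 0.0142 = $12.49
Legal plan premium: $31.19
Charitable contribution: $44.81
Total deductions = $61.59 + $8.18 + $12.49 + $31.19 + $44.81 = $158.26
Net pay = $879.84 − $158.26 = $721.58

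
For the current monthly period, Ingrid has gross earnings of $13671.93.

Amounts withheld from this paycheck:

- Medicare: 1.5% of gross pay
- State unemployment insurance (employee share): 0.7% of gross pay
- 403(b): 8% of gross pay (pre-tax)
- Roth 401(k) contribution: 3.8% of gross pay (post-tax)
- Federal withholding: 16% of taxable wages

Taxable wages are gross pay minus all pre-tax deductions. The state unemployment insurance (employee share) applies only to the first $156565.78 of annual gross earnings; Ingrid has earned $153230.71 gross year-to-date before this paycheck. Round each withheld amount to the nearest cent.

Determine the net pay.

403(b): $13671.93 × 0.08 = $1093.75
Taxable wages = $13671.93 − $1093.75 = $12578.18
Federal withholding: $12578.18 × 0.16 = $2012.51
State unemployment insurance (employee share): only $156565.78 − $153230.71 = $3335.07 of this check is subject → $3335.07 × 0.007 = $23.35
Medicare: $13671.93 × 0.015 = $205.08
Roth 401(k) contribution: $13671.93 × 0.038 = $519.53
Total deductions = $1093.75 + $2012.51 + $23.35 + $205.08 + $519.53 = $3854.22
Net pay = $13671.93 − $3854.22 = $9817.71

$9817.71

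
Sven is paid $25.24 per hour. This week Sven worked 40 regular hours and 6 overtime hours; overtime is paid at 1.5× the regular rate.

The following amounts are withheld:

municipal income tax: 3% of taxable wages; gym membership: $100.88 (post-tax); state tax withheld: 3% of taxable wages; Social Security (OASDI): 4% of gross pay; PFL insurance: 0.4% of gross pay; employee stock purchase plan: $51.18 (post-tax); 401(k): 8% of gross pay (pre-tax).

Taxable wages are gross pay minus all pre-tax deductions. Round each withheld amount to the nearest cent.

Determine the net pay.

$863.08

Regular pay: 40 × $25.24 = $1009.60
Overtime pay: 6 × $25.24 × 1.5 = $227.16
Gross pay = $1009.60 + $227.16 = $1236.76
401(k): $1236.76 × 0.08 = $98.94
Taxable wages = $1236.76 − $98.94 = $1137.82
State tax withheld: $1137.82 × 0.03 = $34.13
Municipal income tax: $1137.82 × 0.03 = $34.13
Social Security (OASDI): $1236.76 × 0.04 = $49.47
PFL insurance: $1236.76 × 0.004 = $4.95
Gym membership: $100.88
Employee stock purchase plan: $51.18
Total deductions = $98.94 + $34.13 + $34.13 + $49.47 + $4.95 + $100.88 + $51.18 = $373.68
Net pay = $1236.76 − $373.68 = $863.08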